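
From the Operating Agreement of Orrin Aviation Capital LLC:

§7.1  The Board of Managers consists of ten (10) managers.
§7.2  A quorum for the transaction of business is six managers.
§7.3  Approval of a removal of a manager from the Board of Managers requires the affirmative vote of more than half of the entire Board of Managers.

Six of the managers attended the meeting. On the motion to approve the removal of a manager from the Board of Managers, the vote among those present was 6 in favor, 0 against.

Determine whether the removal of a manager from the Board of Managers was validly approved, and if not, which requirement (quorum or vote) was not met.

Quorum: 6 present; quorum is 6. Satisfied.
Vote: the removal of a manager from the Board of Managers requires a majority of the entire Board of Managers (10). A majority of 10 is 6, so 6 affirmative votes are needed; 6 voted in favor. Satisfied.

Valid — all requirements satisfied.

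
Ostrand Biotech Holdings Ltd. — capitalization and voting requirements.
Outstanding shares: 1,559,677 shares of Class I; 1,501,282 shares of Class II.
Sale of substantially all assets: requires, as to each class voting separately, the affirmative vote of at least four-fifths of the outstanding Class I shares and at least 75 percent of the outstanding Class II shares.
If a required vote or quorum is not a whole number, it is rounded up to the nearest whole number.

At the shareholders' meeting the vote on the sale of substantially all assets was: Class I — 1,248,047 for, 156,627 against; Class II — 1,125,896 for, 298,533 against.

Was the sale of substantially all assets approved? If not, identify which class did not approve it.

Not approved — the Class II shares did not give the required vote.

Class I: 4/5 of 1559677 = 1247741.60, rounded up to 1247742; 1,247,742 required, 1,248,047 in favor — approved.
Class II: 3/4 of 1501282 = 1125961.50, rounded up to 1125962; 1,125,962 required, 1,125,896 in favor — not approved.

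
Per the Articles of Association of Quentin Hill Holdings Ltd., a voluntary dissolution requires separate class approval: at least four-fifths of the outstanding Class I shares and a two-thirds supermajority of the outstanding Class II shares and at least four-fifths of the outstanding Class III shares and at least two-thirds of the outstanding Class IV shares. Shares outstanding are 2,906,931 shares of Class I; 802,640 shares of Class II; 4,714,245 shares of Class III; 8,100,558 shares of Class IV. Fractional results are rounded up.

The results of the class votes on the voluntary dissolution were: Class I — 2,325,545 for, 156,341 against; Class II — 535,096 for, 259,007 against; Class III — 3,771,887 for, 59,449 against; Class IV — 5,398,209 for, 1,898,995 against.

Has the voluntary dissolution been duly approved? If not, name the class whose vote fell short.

Not approved — the Class IV shares did not give the required vote.

Class I: 4/5 of 2906931 = 2325544.80, rounded up to 2325545; 2,325,545 required, 2,325,545 in favor — approved.
Class II: 2/3 of 802640 = 535093.33, rounded up to 535094; 535,094 required, 535,096 in favor — approved.
Class III: 4/5 of 4714245 = 3771396; 3,771,396 required, 3,771,887 in favor — approved.
Class IV: 2/3 of 8100558 = 5400372; 5,400,372 required, 5,398,209 in favor — not approved.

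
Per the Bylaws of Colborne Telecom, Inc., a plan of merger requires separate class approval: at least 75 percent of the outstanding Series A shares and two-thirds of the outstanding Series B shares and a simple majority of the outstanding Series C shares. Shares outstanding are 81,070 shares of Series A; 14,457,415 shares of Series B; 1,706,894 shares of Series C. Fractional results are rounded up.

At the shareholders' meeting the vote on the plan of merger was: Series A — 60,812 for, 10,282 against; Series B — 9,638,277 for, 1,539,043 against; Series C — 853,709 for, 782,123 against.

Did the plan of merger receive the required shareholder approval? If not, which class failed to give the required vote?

Approved — every class gave the required vote.

Series A: 3/4 of 81070 = 60802.50, rounded up to 60803; 60,803 required, 60,812 in favor — approved.
Series B: 2/3 of 14457415 = 9638276.67, rounded up to 9638277; 9,638,277 required, 9,638,277 in favor — approved.
Series C: a majority of 1706894 is 853448; 853,448 required, 853,709 in favor — approved.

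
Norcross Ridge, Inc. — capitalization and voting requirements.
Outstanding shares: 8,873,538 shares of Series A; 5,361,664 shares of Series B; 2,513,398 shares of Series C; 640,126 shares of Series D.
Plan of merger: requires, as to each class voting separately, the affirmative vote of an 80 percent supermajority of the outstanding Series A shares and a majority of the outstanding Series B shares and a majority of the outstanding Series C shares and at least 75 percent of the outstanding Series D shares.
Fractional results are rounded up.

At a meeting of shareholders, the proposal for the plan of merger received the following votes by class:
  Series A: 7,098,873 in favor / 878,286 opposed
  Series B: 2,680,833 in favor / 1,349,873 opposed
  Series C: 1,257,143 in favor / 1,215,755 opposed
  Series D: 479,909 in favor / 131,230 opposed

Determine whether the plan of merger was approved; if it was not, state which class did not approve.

Series A: 4/5 of 8873538 = 7098830.40, rounded up to 7098831; 7,098,831 required, 7,098,873 in favor — approved.
Series B: a majority of 5361664 is 2680833; 2,680,833 required, 2,680,833 in favor — approved.
Series C: a majority of 2513398 is 1256700; 1,256,700 required, 1,257,143 in favor — approved.
Series D: 3/4 of 640126 = 480094.50, rounded up to 480095; 480,095 required, 479,909 in favor — not approved.

Not approved — the Series D shares did not give the required vote.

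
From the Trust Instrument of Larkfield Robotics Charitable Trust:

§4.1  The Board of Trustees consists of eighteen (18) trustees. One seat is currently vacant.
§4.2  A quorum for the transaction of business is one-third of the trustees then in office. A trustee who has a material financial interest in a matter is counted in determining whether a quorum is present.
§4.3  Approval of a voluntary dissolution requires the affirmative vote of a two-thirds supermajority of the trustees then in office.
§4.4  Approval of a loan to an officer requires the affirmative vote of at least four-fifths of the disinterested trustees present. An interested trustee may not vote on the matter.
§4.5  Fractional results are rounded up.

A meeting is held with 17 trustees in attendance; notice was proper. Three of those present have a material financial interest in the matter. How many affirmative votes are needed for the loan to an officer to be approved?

12

The loan to an officer requires four-fifths of the disinterested trustees present (17 − 3 = 14).
4/5 of 14 = 11.20, rounded up to 12.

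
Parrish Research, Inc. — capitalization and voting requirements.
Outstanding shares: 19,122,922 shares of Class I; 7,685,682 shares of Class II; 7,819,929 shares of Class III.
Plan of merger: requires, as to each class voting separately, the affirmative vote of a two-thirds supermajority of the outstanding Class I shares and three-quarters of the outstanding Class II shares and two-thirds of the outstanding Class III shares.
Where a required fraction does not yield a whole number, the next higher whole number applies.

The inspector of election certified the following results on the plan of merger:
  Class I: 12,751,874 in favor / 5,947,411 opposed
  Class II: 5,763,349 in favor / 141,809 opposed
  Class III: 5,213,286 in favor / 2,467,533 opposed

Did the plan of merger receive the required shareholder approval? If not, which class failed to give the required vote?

Not approved — the Class II shares did not give the required vote.

Class I: 2/3 of 19122922 = 12748614.67, rounded up to 12748615; 12,748,615 required, 12,751,874 in favor — approved.
Class II: 3/4 of 7685682 = 5764261.50, rounded up to 5764262; 5,764,262 required, 5,763,349 in favor — not approved.
Class III: 2/3 of 7819929 = 5213286; 5,213,286 required, 5,213,286 in favor — approved.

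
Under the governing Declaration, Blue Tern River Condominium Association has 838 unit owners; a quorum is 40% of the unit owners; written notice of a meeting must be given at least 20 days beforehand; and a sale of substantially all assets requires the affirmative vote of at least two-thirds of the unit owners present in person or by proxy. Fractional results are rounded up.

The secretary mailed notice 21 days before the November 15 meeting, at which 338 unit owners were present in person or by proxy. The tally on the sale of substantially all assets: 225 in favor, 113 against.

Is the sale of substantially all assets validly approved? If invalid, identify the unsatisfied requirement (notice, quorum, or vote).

Notice: 21 days given; 20 required. Satisfied.
Quorum: 40% of 838 = 335.20, rounded up to 336; 338 present. Satisfied.
Vote: requires two-thirds of those present (338); 2/3 of 338 = 225.33, rounded up to 226, so 226 needed; 225 in favor. Not satisfied.

Invalid — vote requirement not satisfied.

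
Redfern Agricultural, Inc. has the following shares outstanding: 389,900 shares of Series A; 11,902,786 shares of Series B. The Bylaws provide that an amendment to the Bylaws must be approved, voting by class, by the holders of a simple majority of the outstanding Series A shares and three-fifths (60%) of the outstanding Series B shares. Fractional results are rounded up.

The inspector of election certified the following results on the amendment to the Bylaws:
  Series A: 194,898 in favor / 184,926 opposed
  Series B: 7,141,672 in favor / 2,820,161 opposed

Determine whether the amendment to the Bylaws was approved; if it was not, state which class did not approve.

Series A: a majority of 389900 is 194951; 194,951 required, 194,898 in favor — not approved.
Series B: 3/5 of 11902786 = 7141671.60, rounded up to 7141672; 7,141,672 required, 7,141,672 in favor — approved.

Not approved — the Series A shares did not give the required vote.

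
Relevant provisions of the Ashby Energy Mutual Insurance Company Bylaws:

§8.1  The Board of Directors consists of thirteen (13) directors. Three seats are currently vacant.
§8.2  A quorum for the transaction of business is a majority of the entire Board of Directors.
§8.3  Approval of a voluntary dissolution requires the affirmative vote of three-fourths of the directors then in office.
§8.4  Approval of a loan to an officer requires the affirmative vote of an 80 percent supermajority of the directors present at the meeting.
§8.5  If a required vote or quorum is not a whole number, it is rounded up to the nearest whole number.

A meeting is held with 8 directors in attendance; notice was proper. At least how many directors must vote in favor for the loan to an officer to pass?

7

The loan to an officer requires four-fifths of the directors present (8).
4/5 of 8 = 6.40, rounded up to 7.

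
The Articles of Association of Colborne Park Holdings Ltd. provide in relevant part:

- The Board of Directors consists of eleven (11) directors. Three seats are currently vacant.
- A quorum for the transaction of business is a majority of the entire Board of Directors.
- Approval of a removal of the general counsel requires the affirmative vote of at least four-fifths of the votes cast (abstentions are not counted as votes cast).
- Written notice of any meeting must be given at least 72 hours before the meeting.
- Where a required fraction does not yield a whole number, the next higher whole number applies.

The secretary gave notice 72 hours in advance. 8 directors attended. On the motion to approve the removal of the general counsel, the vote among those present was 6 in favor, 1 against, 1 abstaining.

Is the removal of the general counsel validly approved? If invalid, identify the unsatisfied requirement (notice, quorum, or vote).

Valid — all requirements satisfied.

Notice: 72 hours given; 72 required (72 ≥ 72). Satisfied.
Quorum: 8 present; quorum is 6. Satisfied.
Vote: the removal of the general counsel requires four-fifths of the votes cast (8 present − 1 abstaining = 7). 4/5 of 7 = 5.60, rounded up to 6, so 6 affirmative votes are needed; 6 voted in favor. Satisfied.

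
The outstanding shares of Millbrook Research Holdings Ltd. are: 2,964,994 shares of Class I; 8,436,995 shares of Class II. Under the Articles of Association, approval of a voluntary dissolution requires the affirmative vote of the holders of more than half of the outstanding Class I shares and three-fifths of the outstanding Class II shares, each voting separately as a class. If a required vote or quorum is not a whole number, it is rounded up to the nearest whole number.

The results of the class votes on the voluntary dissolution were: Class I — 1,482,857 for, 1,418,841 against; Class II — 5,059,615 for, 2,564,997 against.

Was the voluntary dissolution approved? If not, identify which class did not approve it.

Class I: a majority of 2964994 is 1482498; 1,482,498 required, 1,482,857 in favor — approved.
Class II: 3/5 of 8436995 = 5062197; 5,062,197 required, 5,059,615 in favor — not approved.

Not approved — the Class II shares did not give the required vote.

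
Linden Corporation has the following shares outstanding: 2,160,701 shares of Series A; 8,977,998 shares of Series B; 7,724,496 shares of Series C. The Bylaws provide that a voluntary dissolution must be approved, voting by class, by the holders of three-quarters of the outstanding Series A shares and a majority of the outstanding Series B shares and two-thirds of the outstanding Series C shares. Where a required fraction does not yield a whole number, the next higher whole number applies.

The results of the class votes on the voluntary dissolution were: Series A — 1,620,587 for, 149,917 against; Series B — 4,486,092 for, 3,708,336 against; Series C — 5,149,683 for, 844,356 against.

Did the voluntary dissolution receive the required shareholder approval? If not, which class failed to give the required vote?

Not approved — the Series B shares did not give the required vote.

Series A: 3/4 of 2160701 = 1620525.75, rounded up to 1620526; 1,620,526 required, 1,620,587 in favor — approved.
Series B: a majority of 8977998 is 4489000; 4,489,000 required, 4,486,092 in favor — not approved.
Series C: 2/3 of 7724496 = 5149664; 5,149,664 required, 5,149,683 in favor — approved.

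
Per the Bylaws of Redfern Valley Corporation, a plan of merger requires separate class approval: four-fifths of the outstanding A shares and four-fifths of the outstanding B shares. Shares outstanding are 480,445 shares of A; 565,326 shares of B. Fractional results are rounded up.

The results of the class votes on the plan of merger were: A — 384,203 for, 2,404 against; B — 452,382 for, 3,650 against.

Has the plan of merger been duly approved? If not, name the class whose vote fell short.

Not approved — the A shares did not give the required vote.

A: 4/5 of 480445 = 384356; 384,356 required, 384,203 in favor — not approved.
B: 4/5 of 565326 = 452260.80, rounded up to 452261; 452,261 required, 452,382 in favor — approved.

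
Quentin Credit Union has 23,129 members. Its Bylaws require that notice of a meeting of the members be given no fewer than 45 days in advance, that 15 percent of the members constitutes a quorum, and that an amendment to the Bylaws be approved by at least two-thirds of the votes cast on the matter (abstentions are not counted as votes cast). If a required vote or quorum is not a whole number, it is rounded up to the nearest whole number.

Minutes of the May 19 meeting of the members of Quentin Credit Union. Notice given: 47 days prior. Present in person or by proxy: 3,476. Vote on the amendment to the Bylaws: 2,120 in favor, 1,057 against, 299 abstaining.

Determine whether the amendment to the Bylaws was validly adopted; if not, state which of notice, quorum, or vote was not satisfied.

Valid — all requirements satisfied.

Notice: 47 days given; 45 required. Satisfied.
Quorum: 15% of 23,129 = 3,469.35, rounded up to 3,470; 3,476 present. Satisfied.
Vote: requires two-thirds of the votes cast (3,476 − 299 abstaining = 3,177); 2/3 of 3177 = 2118, so 2,118 needed; 2,120 in favor. Satisfied.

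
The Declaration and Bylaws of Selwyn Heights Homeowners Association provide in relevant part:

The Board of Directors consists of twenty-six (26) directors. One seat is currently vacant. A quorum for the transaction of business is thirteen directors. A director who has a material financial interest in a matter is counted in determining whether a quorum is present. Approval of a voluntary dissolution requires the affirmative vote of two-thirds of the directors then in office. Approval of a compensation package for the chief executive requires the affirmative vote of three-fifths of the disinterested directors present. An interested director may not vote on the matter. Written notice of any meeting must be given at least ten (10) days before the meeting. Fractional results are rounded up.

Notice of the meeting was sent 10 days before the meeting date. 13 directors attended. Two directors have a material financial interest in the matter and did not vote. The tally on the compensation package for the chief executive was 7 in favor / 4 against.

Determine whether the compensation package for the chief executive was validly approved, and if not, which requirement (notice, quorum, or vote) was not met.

Valid — all requirements satisfied.

Notice: 10 days given; 10 required (10 ≥ 10). Satisfied.
Quorum: 13 present (interested directors count toward quorum); quorum is 13. Satisfied.
Vote: the compensation package for the chief executive requires three-fifths of the disinterested directors present (13 − 2 = 11). 3/5 of 11 = 6.60, rounded up to 7, so 7 affirmative votes are needed; 7 voted in favor. Satisfied.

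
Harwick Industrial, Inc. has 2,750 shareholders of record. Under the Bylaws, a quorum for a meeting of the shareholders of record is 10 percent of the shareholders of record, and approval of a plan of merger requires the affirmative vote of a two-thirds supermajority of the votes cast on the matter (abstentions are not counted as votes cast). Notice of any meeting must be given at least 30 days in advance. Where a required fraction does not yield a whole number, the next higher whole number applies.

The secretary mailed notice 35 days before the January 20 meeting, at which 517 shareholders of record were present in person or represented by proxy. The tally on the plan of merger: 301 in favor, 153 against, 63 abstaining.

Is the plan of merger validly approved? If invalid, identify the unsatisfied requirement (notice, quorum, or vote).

Notice: 35 days given; 30 required. Satisfied.
Quorum: 10% of 2,750 = 275; 517 present. Satisfied.
Vote: requires two-thirds of the votes cast (517 − 63 abstaining = 454); 2/3 of 454 = 302.67, rounded up to 303, so 303 needed; 301 in favor. Not satisfied.

Invalid — vote requirement not satisfied.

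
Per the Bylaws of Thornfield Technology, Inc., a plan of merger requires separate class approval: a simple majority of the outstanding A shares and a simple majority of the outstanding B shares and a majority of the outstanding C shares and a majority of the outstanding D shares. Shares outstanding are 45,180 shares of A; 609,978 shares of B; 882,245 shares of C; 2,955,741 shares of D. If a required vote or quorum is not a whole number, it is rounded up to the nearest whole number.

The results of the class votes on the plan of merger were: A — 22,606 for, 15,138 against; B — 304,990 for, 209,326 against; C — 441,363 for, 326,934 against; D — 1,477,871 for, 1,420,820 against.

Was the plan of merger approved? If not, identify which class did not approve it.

Approved — every class gave the required vote.

A: a majority of 45180 is 22591; 22,591 required, 22,606 in favor — approved.
B: a majority of 609978 is 304990; 304,990 required, 304,990 in favor — approved.
C: a majority of 882245 is 441123; 441,123 required, 441,363 in favor — approved.
D: a majority of 2955741 is 1477871; 1,477,871 required, 1,477,871 in favor — approved.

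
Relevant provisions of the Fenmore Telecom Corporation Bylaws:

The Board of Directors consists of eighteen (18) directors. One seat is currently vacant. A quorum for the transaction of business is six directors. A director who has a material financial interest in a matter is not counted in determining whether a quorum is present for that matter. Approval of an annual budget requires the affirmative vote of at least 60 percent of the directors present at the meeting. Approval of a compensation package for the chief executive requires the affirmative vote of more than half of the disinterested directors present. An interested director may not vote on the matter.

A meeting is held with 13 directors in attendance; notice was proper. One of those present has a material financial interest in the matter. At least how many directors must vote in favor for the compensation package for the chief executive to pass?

The compensation package for the chief executive requires a majority of the disinterested directors present (13 − 1 = 12).
A majority of 12 is 7.

7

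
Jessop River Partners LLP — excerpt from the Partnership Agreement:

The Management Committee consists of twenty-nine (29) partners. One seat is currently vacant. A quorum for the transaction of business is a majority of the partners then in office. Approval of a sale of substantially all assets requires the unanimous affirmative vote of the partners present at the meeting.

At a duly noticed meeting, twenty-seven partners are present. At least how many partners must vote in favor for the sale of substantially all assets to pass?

The sale of substantially all assets requires the unanimous vote of the partners present (27).
Unanimous means all 27.

27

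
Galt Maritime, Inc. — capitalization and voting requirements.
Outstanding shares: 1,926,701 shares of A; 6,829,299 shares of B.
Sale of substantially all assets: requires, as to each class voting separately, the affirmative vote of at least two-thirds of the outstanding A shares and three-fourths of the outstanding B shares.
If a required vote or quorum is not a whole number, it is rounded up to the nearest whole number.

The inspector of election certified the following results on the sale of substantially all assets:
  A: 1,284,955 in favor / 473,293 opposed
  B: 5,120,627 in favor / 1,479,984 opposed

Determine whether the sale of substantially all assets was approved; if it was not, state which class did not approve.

Not approved — the B shares did not give the required vote.

A: 2/3 of 1926701 = 1284467.33, rounded up to 1284468; 1,284,468 required, 1,284,955 in favor — approved.
B: 3/4 of 6829299 = 5121974.25, rounded up to 5121975; 5,121,975 required, 5,120,627 in favor — not approved.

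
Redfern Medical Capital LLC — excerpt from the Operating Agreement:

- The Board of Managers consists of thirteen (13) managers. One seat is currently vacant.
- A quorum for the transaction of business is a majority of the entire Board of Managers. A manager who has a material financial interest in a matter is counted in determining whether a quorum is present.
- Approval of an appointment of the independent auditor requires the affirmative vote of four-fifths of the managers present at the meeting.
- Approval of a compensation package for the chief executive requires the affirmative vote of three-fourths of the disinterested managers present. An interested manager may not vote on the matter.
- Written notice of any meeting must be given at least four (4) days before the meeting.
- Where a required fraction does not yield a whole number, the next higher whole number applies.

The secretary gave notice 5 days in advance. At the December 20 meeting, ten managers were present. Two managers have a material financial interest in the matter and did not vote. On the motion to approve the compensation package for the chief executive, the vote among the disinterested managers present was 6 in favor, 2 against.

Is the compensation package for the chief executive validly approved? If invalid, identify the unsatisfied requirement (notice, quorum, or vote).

Notice: 5 days given; 4 required (5 ≥ 4). Satisfied.
Quorum: 10 present (interested managers count toward quorum); quorum is 7. Satisfied.
Vote: the compensation package for the chief executive requires three-fourths of the disinterested managers present (10 − 2 = 8). 3/4 of 8 = 6, so 6 affirmative votes are needed; 6 voted in favor. Satisfied.

Valid — all requirements satisfied.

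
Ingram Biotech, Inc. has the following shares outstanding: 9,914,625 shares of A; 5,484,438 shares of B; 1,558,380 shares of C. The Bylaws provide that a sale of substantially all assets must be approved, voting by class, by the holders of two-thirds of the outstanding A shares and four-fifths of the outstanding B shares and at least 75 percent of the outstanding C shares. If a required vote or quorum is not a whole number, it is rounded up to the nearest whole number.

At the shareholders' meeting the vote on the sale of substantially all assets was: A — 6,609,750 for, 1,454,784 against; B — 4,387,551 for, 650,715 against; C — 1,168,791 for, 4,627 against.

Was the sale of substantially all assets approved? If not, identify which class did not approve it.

A: 2/3 of 9914625 = 6609750; 6,609,750 required, 6,609,750 in favor — approved.
B: 4/5 of 5484438 = 4387550.40, rounded up to 4387551; 4,387,551 required, 4,387,551 in favor — approved.
C: 3/4 of 1558380 = 1168785; 1,168,785 required, 1,168,791 in favor — approved.

Approved — every class gave the required vote.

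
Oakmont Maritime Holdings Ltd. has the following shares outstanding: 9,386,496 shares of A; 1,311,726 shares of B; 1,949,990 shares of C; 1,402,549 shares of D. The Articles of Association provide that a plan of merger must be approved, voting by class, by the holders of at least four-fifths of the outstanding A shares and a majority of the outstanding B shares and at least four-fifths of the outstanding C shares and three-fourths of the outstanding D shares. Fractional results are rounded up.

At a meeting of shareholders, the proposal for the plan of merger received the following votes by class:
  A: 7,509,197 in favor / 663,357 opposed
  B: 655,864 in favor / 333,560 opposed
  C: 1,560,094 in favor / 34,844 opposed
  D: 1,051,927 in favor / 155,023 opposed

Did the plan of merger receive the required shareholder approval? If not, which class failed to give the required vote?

A: 4/5 of 9386496 = 7509196.80, rounded up to 7509197; 7,509,197 required, 7,509,197 in favor — approved.
B: a majority of 1311726 is 655864; 655,864 required, 655,864 in favor — approved.
C: 4/5 of 1949990 = 1559992; 1,559,992 required, 1,560,094 in favor — approved.
D: 3/4 of 1402549 = 1051911.75, rounded up to 1051912; 1,051,912 required, 1,051,927 in favor — approved.

Approved — every class gave the required vote.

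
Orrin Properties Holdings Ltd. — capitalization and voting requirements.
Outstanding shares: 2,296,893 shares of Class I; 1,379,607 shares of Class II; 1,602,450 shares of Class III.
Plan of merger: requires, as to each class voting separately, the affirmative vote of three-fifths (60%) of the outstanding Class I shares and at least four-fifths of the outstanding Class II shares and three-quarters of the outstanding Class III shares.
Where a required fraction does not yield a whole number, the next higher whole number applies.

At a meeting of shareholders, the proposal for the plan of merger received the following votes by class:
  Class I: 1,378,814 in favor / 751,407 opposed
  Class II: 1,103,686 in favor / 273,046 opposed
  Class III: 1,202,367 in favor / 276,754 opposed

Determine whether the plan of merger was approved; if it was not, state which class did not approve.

Approved — every class gave the required vote.

Class I: 3/5 of 2296893 = 1378135.80, rounded up to 1378136; 1,378,136 required, 1,378,814 in favor — approved.
Class II: 4/5 of 1379607 = 1103685.60, rounded up to 1103686; 1,103,686 required, 1,103,686 in favor — approved.
Class III: 3/4 of 1602450 = 1201837.50, rounded up to 1201838; 1,201,838 required, 1,202,367 in favor — approved.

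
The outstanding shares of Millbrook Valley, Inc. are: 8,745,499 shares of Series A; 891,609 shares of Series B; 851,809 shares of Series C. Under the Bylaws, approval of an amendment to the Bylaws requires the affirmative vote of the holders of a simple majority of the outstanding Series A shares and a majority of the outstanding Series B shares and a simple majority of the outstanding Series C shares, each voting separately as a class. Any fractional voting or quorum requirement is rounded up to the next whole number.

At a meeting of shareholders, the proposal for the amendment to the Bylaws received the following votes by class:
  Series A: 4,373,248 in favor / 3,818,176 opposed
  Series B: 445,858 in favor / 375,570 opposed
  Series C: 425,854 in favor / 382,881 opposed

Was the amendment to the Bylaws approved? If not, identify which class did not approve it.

Series A: a majority of 8745499 is 4372750; 4,372,750 required, 4,373,248 in favor — approved.
Series B: a majority of 891609 is 445805; 445,805 required, 445,858 in favor — approved.
Series C: a majority of 851809 is 425905; 425,905 required, 425,854 in favor — not approved.

Not approved — the Series C shares did not give the required vote.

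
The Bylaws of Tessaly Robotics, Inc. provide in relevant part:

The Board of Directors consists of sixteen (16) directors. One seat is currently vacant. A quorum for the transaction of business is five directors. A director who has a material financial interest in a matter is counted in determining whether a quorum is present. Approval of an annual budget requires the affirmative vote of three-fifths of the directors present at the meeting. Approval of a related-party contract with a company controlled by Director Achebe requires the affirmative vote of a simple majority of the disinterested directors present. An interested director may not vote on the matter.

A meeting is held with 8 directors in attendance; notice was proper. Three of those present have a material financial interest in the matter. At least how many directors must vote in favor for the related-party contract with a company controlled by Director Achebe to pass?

The related-party contract with a company controlled by Director Achebe requires a majority of the disinterested directors present (8 − 3 = 5).
A majority of 5 is 3.

3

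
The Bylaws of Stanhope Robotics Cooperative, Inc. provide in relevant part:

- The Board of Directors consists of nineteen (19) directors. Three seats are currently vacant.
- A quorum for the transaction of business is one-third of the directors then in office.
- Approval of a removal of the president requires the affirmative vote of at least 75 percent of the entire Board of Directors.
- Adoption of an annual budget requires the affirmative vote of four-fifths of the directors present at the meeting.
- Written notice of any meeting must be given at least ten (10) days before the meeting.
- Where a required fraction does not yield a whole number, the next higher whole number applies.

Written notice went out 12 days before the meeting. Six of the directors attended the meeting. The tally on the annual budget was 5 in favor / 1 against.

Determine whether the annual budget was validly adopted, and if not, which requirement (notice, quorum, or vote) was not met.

Valid — all requirements satisfied.

Notice: 12 days given; 10 required (12 ≥ 10). Satisfied.
Quorum: 6 present; quorum is 6. Satisfied.
Vote: the annual budget requires four-fifths of the directors present (6). 4/5 of 6 = 4.80, rounded up to 5, so 5 affirmative votes are needed; 5 voted in favor. Satisfied.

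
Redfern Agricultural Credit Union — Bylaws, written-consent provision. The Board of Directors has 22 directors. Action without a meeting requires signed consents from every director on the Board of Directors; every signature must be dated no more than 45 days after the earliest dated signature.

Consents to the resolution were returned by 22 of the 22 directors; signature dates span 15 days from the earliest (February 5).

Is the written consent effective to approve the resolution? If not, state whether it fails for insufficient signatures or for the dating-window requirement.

Effective — both the signature and dating-window requirements are satisfied.

Signatures required: the unanimous vote of 22 — unanimous means all 22, so 22 needed; 22 signed. Sufficient.
Dating window: the latest signature is 15 days after the earliest; the limit is 45 days. Within the window.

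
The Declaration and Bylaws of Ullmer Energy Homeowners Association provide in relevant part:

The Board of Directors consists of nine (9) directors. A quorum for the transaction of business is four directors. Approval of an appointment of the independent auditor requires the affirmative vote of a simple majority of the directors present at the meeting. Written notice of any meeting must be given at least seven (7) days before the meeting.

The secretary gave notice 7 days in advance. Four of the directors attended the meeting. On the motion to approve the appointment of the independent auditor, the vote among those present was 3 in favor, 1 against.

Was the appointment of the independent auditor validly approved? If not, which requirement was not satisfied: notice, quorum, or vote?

Notice: 7 days given; 7 required (7 ≥ 7). Satisfied.
Quorum: 4 present; quorum is 4. Satisfied.
Vote: the appointment of the independent auditor requires a majority of the directors present (4). A majority of 4 is 3, so 3 affirmative votes are needed; 3 voted in favor. Satisfied.

Valid — all requirements satisfied.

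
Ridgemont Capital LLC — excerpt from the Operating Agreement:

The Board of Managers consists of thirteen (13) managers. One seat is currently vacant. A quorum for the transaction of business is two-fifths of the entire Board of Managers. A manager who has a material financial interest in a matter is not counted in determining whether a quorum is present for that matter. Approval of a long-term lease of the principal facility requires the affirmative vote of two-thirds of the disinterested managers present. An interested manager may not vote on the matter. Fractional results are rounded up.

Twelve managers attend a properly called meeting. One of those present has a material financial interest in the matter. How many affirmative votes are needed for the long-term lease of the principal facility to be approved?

The long-term lease of the principal facility requires two-thirds of the disinterested managers present (12 − 1 = 11).
2/3 of 11 = 7.33, rounded up to 8.

8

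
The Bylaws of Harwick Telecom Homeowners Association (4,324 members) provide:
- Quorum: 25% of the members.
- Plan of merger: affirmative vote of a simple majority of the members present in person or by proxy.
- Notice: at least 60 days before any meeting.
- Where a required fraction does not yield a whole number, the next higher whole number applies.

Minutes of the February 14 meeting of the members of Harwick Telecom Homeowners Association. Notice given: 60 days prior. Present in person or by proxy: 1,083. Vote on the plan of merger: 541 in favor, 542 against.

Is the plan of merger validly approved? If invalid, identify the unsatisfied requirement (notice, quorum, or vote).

Invalid — vote requirement not satisfied.

Notice: 60 days given; 60 required. Satisfied.
Quorum: 25% of 4,324 = 1,081; 1,083 present. Satisfied.
Vote: requires a majority of those present (1,083); a majority of 1083 is 542, so 542 needed; 541 in favor. Not satisfied.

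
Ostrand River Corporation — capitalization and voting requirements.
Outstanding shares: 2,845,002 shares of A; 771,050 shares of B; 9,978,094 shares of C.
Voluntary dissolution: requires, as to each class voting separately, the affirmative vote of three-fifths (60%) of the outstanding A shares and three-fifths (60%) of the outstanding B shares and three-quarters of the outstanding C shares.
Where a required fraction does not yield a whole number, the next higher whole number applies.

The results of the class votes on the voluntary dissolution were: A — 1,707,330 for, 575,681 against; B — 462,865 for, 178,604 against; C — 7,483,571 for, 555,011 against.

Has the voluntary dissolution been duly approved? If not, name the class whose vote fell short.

Approved — every class gave the required vote.

A: 3/5 of 2845002 = 1707001.20, rounded up to 1707002; 1,707,002 required, 1,707,330 in favor — approved.
B: 3/5 of 771050 = 462630; 462,630 required, 462,865 in favor — approved.
C: 3/4 of 9978094 = 7483570.50, rounded up to 7483571; 7,483,571 required, 7,483,571 in favor — approved.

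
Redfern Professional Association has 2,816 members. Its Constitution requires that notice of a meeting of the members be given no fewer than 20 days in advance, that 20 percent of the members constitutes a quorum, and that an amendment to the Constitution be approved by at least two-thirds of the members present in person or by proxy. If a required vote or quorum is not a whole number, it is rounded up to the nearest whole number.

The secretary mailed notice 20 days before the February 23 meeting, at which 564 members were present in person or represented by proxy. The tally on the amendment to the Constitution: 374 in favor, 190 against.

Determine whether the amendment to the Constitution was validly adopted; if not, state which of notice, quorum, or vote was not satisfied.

Notice: 20 days given; 20 required. Satisfied.
Quorum: 20% of 2,816 = 563.20, rounded up to 564; 564 present. Satisfied.
Vote: requires two-thirds of those present (564); 2/3 of 564 = 376, so 376 needed; 374 in favor. Not satisfied.

Invalid — vote requirement not satisfied.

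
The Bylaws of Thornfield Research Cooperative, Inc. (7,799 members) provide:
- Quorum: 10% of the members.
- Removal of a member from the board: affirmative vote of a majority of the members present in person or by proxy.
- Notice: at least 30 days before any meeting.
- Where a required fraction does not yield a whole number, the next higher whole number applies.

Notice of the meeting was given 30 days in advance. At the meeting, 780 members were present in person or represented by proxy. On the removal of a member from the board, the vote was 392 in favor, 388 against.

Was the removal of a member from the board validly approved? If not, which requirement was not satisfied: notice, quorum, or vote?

Notice: 30 days given; 30 required. Satisfied.
Quorum: 10% of 7,799 = 779.90, rounded up to 780; 780 present. Satisfied.
Vote: requires a majority of those present (780); a majority of 780 is 391, so 391 needed; 392 in favor. Satisfied.

Valid — all requirements satisfied.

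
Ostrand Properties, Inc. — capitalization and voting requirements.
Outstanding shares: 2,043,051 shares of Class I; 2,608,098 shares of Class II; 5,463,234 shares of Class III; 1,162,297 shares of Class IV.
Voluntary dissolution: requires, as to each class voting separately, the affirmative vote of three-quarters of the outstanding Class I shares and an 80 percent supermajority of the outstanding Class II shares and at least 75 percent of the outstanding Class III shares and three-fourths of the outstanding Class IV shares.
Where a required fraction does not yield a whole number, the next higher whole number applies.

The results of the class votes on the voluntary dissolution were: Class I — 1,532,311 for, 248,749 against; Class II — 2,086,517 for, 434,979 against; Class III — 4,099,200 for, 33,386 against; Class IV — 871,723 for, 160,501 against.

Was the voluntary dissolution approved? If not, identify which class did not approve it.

Approved — every class gave the required vote.

Class I: 3/4 of 2043051 = 1532288.25, rounded up to 1532289; 1,532,289 required, 1,532,311 in favor — approved.
Class II: 4/5 of 2608098 = 2086478.40, rounded up to 2086479; 2,086,479 required, 2,086,517 in favor — approved.
Class III: 3/4 of 5463234 = 4097425.50, rounded up to 4097426; 4,097,426 required, 4,099,200 in favor — approved.
Class IV: 3/4 of 1162297 = 871722.75, rounded up to 871723; 871,723 required, 871,723 in favor — approved.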